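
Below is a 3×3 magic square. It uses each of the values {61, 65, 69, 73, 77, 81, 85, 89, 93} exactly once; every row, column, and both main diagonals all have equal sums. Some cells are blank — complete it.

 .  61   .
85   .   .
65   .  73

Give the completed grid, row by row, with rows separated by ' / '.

The 9 entries sum to 693, so each line sums to 693/3 = 231.
Row 3 must total 231; the given cells sum to 138, so (3,2) = 93.
Column 1 must total 231; the given cells sum to 150, so (1,1) = 81.
Column 2 must total 231; the given cells sum to 154, so (2,2) = 77.
From anti-diagonal, 231 − (77 + 65) gives (1,3) = 89.
Using row 2: 85 + 77 + ? → (2,3) = 231 − 162 = 69.

81 61 89 / 85 77 69 / 65 93 73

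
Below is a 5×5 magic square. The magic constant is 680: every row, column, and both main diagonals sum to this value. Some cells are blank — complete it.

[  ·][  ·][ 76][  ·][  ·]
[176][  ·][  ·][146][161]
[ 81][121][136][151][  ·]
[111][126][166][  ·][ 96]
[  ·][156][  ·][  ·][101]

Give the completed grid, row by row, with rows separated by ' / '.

Row 3 must total 680; the given cells sum to 489, so (3,5) = 191.
From row 4, 680 − (111 + 126 + 166 + 96) gives (4,4) = 181.
Column 5 needs 680; the known cells sum to 549, so (1,5) = 131.
Anti-diagonal must total 680; the given cells sum to 539, so (5,1) = 141.
From column 1, 680 − (176 + 81 + 111 + 141) gives (1,1) = 171.
From main diagonal, 680 − (171 + 136 + 181 + 101) gives (2,2) = 91.
Row 2 must total 680; the given cells sum to 574, so (2,3) = 106.
Using column 2: 91 + 121 + 126 + 156 + ? → (1,2) = 680 − 494 = 186.
From column 3, 680 − (76 + 106 + 136 + 166) gives (5,3) = 196.
Using row 1: 171 + 186 + 76 + 131 + ? → (1,4) = 680 − 564 = 116.
Row 5 must total 680; the given cells sum to 594, so (5,4) = 86.

171 186 76 116 131 / 176 91 106 146 161 / 81 121 136 151 191 / 111 126 166 181 96 / 141 156 196 86 101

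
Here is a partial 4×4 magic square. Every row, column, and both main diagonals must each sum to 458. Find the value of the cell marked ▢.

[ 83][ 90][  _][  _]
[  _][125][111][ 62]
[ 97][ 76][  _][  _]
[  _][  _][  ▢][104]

Row 2 needs 458; the known cells sum to 298, so (2,1) = 160.
Column 1 must total 458; the given cells sum to 340, so (4,1) = 118.
Column 2: 90 + 125 + 76 + ? = 458, so (4,2) = 167.
Main diagonal: 83 + 125 + 104 + ? = 458, so (3,3) = 146.
Anti-diagonal: 111 + 76 + 118 + ? = 458, so (1,4) = 153.
The remaining cell in row 1 is (1,3) = 458 − 326 = 132.
Row 3 needs 458; the known cells sum to 319, so (3,4) = 139.
Using row 4: 118 + 167 + 104 + ? → (4,3) = 458 − 389 = 69.

69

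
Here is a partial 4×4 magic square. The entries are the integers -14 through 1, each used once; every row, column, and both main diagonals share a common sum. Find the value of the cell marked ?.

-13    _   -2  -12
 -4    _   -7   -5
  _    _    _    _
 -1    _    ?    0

The entries are -14 through 1, which sum to -104, so each line sums to -104/4 = -26.
From row 1, -26 − (-13 + (-2) + (-12)) gives (1,2) = 1.
Row 2 needs -26; the known cells sum to -16, so (2,2) = -10.
Using column 1: -13 + (-4) + (-1) + ? → (3,1) = -26 − (-18) = -8.
From column 4, -26 − (-12 + (-5) + 0) gives (3,4) = -9.
Main diagonal needs -26; the known cells sum to -23, so (3,3) = -3.
Anti-diagonal needs -26; the known cells sum to -20, so (3,2) = -6.
Using column 2: 1 + (-10) + (-6) + ? → (4,2) = -26 − (-15) = -11.
Using column 3: -2 + (-7) + (-3) + ? → (4,3) = -26 − (-12) = -14.

-14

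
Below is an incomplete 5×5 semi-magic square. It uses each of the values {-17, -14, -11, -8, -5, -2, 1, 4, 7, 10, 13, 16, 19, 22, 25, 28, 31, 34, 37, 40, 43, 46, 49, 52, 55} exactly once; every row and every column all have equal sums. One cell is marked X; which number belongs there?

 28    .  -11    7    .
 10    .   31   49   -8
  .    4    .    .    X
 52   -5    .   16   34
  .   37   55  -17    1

43

The 25 entries sum to 475, so each line sums to 475/5 = 95.
Row 2 needs 95; the known cells sum to 82, so (2,2) = 13.
Row 4: 52 + (-5) + 16 + 34 + ? = 95, so (4,3) = -2.
Row 5 must total 95; the given cells sum to 76, so (5,1) = 19.
Column 1: 28 + 10 + 52 + 19 + ? = 95, so (3,1) = -14.
Using column 2: 13 + 4 + (-5) + 37 + ? → (1,2) = 95 − 49 = 46.
Column 3 needs 95; the known cells sum to 73, so (3,3) = 22.
Column 4: 7 + 49 + 16 + (-17) + ? = 95, so (3,4) = 40.
Row 1 needs 95; the known cells sum to 70, so (1,5) = 25.
Using row 3: -14 + 4 + 22 + 40 + ? → (3,5) = 95 − 52 = 43.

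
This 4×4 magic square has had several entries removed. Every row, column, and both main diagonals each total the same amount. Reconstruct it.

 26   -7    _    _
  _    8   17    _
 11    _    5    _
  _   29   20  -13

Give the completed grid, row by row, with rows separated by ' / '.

26 -7 -16 23 / -1 8 17 2 / 11 -4 5 14 / -10 29 20 -13

Main diagonal is already complete: 26 + 8 + 5 + -13 = 26, so that is the magic constant.
Row 4 needs 26; the known cells sum to 36, so (4,1) = -10.
Column 1 must total 26; the given cells sum to 27, so (2,1) = -1.
Column 2 must total 26; the given cells sum to 30, so (3,2) = -4.
Column 3: 17 + 5 + 20 + ? = 26, so (1,3) = -16.
From anti-diagonal, 26 − (17 + (-4) + (-10)) gives (1,4) = 23.
Row 2 must total 26; the given cells sum to 24, so (2,4) = 2.
Row 3 needs 26; the known cells sum to 12, so (3,4) = 14.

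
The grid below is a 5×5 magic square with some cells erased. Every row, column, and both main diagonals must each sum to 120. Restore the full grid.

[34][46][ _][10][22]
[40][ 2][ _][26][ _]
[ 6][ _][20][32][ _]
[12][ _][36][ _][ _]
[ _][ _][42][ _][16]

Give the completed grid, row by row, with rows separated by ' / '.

34 46 8 10 22 / 40 2 14 26 38 / 6 18 20 32 44 / 12 24 36 48 0 / 28 30 42 4 16

The remaining cell in row 1 is (1,3) = 120 − 112 = 8.
The remaining cell in column 1 is (5,1) = 120 − 92 = 28.
The remaining cell in column 3 is (2,3) = 120 − 106 = 14.
Using main diagonal: 34 + 2 + 20 + 16 + ? → (4,4) = 120 − 72 = 48.
Anti-diagonal must total 120; the given cells sum to 96, so (4,2) = 24.
Row 2 must total 120; the given cells sum to 82, so (2,5) = 38.
From row 4, 120 − (12 + 24 + 36 + 48) gives (4,5) = 0.
From column 4, 120 − (10 + 26 + 32 + 48) gives (5,4) = 4.
From column 5, 120 − (22 + 38 + 0 + 16) gives (3,5) = 44.
Row 3: 6 + 20 + 32 + 44 + ? = 120, so (3,2) = 18.
Row 5 needs 120; the known cells sum to 90, so (5,2) = 30.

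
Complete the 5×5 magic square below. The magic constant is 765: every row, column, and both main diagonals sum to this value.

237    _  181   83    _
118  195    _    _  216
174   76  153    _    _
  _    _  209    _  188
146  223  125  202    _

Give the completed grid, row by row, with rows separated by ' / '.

237 104 181 83 160 / 118 195 97 139 216 / 174 76 153 230 132 / 90 167 209 111 188 / 146 223 125 202 69

Using row 5: 146 + 223 + 125 + 202 + ? → (5,5) = 765 − 696 = 69.
Column 1 needs 765; the known cells sum to 675, so (4,1) = 90.
The remaining cell in column 3 is (2,3) = 765 − 668 = 97.
From main diagonal, 765 − (237 + 195 + 153 + 69) gives (4,4) = 111.
Row 2: 118 + 195 + 97 + 216 + ? = 765, so (2,4) = 139.
The remaining cell in row 4 is (4,2) = 765 − 598 = 167.
Column 2 needs 765; the known cells sum to 661, so (1,2) = 104.
The remaining cell in column 4 is (3,4) = 765 − 535 = 230.
Anti-diagonal must total 765; the given cells sum to 605, so (1,5) = 160.
From row 3, 765 − (174 + 76 + 153 + 230) gives (3,5) = 132.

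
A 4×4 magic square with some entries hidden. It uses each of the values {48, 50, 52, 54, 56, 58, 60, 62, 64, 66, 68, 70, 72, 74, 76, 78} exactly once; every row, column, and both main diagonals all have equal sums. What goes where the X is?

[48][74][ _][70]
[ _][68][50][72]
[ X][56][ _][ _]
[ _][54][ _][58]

The 16 entries sum to 1008, so each line sums to 1008/4 = 252.
The remaining cell in row 1 is (1,3) = 252 − 192 = 60.
Using row 2: 68 + 50 + 72 + ? → (2,1) = 252 − 190 = 62.
From column 4, 252 − (70 + 72 + 58) gives (3,4) = 52.
The remaining cell in main diagonal is (3,3) = 252 − 174 = 78.
Anti-diagonal needs 252; the known cells sum to 176, so (4,1) = 76.
Using row 3: 56 + 78 + 52 + ? → (3,1) = 252 − 186 = 66.

66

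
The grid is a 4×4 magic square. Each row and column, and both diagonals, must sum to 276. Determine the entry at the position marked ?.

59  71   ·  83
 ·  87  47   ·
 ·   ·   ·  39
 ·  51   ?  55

The remaining cell in row 1 is (1,3) = 276 − 213 = 63.
Column 2 must total 276; the given cells sum to 209, so (3,2) = 67.
The remaining cell in column 4 is (2,4) = 276 − 177 = 99.
Using main diagonal: 59 + 87 + 55 + ? → (3,3) = 276 − 201 = 75.
Using anti-diagonal: 83 + 47 + 67 + ? → (4,1) = 276 − 197 = 79.
Row 2 must total 276; the given cells sum to 233, so (2,1) = 43.
From row 3, 276 − (67 + 75 + 39) gives (3,1) = 95.
The remaining cell in row 4 is (4,3) = 276 − 185 = 91.

91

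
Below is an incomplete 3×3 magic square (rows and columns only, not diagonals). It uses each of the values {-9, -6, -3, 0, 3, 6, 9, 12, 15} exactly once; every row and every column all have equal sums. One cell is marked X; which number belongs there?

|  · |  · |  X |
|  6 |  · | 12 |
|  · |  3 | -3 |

0

The 9 entries sum to 27, so each line sums to 27/3 = 9.
Row 2 needs 9; the known cells sum to 18, so (2,2) = -9.
Using row 3: 3 + (-3) + ? → (3,1) = 9 − 0 = 9.
From column 1, 9 − (6 + 9) gives (1,1) = -6.
From column 2, 9 − (-9 + 3) gives (1,2) = 15.
Column 3: 12 + (-3) + ? = 9, so (1,3) = 0.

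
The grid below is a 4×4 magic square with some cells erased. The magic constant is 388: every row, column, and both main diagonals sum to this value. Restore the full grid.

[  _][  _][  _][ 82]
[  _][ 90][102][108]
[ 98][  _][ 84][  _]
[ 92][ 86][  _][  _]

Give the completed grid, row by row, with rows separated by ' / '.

Using row 2: 90 + 102 + 108 + ? → (2,1) = 388 − 300 = 88.
Column 1 must total 388; the given cells sum to 278, so (1,1) = 110.
Using main diagonal: 110 + 90 + 84 + ? → (4,4) = 388 − 284 = 104.
Anti-diagonal must total 388; the given cells sum to 276, so (3,2) = 112.
From row 3, 388 − (98 + 112 + 84) gives (3,4) = 94.
From row 4, 388 − (92 + 86 + 104) gives (4,3) = 106.
The remaining cell in column 2 is (1,2) = 388 − 288 = 100.
Column 3 needs 388; the known cells sum to 292, so (1,3) = 96.

110 100 96 82 / 88 90 102 108 / 98 112 84 94 / 92 86 106 104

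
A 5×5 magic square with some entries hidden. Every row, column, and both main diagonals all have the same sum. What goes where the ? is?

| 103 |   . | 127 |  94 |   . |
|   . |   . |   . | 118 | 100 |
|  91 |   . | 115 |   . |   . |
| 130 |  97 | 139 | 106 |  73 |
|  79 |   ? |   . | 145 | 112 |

121

Row 4 is complete and sums to 545; that is the magic constant.
From column 1, 545 − (103 + 91 + 130 + 79) gives (2,1) = 142.
The remaining cell in column 4 is (3,4) = 545 − 463 = 82.
Main diagonal needs 545; the known cells sum to 436, so (2,2) = 109.
Anti-diagonal: 118 + 115 + 97 + 79 + ? = 545, so (1,5) = 136.
Row 1 must total 545; the given cells sum to 460, so (1,2) = 85.
Row 2 must total 545; the given cells sum to 469, so (2,3) = 76.
Using column 3: 127 + 76 + 115 + 139 + ? → (5,3) = 545 − 457 = 88.
The remaining cell in column 5 is (3,5) = 545 − 421 = 124.
From row 3, 545 − (91 + 115 + 82 + 124) gives (3,2) = 133.
Row 5: 79 + 88 + 145 + 112 + ? = 545, so (5,2) = 121.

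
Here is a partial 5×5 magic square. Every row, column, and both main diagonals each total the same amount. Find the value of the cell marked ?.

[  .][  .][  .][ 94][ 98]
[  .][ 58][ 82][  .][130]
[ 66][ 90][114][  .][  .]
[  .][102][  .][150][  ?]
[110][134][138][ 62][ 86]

74

Row 5 is complete and sums to 530; that is the magic constant.
From column 2, 530 − (58 + 90 + 102 + 134) gives (1,2) = 146.
From main diagonal, 530 − (58 + 114 + 150 + 86) gives (1,1) = 122.
Anti-diagonal: 98 + 114 + 102 + 110 + ? = 530, so (2,4) = 106.
Row 1 needs 530; the known cells sum to 460, so (1,3) = 70.
Row 2 must total 530; the given cells sum to 376, so (2,1) = 154.
Using column 1: 122 + 154 + 66 + 110 + ? → (4,1) = 530 − 452 = 78.
From column 3, 530 − (70 + 82 + 114 + 138) gives (4,3) = 126.
Column 4 must total 530; the given cells sum to 412, so (3,4) = 118.
Row 3 needs 530; the known cells sum to 388, so (3,5) = 142.
The remaining cell in row 4 is (4,5) = 530 − 456 = 74.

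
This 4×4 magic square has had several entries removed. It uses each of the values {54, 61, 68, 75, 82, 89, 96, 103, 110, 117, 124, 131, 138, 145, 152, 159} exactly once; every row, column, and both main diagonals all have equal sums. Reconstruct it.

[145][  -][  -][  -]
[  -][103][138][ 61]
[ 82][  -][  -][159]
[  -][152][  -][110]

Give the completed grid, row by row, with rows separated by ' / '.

145 54 131 96 / 124 103 138 61 / 82 117 68 159 / 75 152 89 110

The 16 entries sum to 1704, so each line sums to 1704/4 = 426.
The remaining cell in row 2 is (2,1) = 426 − 302 = 124.
From column 1, 426 − (145 + 124 + 82) gives (4,1) = 75.
Column 4 must total 426; the given cells sum to 330, so (1,4) = 96.
The remaining cell in main diagonal is (3,3) = 426 − 358 = 68.
Anti-diagonal needs 426; the known cells sum to 309, so (3,2) = 117.
From row 4, 426 − (75 + 152 + 110) gives (4,3) = 89.
From column 2, 426 − (103 + 117 + 152) gives (1,2) = 54.
Column 3: 138 + 68 + 89 + ? = 426, so (1,3) = 131.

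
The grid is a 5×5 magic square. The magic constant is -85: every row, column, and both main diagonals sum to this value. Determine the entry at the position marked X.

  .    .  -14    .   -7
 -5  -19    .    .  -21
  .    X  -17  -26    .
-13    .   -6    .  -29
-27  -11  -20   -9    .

The remaining cell in row 5 is (5,5) = -85 − (-67) = -18.
Using column 3: -14 + (-17) + (-6) + (-20) + ? → (2,3) = -85 − (-57) = -28.
Column 5 needs -85; the known cells sum to -75, so (3,5) = -10.
From row 2, -85 − (-5 + (-19) + (-28) + (-21)) gives (2,4) = -12.
From anti-diagonal, -85 − (-7 + (-12) + (-17) + (-27)) gives (4,2) = -22.
Row 4 must total -85; the given cells sum to -70, so (4,4) = -15.
Using column 4: -12 + (-26) + (-15) + (-9) + ? → (1,4) = -85 − (-62) = -23.
Main diagonal needs -85; the known cells sum to -69, so (1,1) = -16.
Row 1: -16 + (-14) + (-23) + (-7) + ? = -85, so (1,2) = -25.
From column 1, -85 − (-16 + (-5) + (-13) + (-27)) gives (3,1) = -24.
Using column 2: -25 + (-19) + (-22) + (-11) + ? → (3,2) = -85 − (-77) = -8.

-8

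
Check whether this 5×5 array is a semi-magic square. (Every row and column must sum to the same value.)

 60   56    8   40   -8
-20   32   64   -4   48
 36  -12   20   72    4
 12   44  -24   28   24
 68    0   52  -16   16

Row 1: 60 + 56 + 8 + 40 + (-8) = 156.
Row 2: -20 + 32 + 64 + (-4) + 48 = 120.
Row 3: 36 + (-12) + 20 + 72 + 4 = 120.
Row 4: 12 + 44 + (-24) + 28 + 24 = 84.
Row 5: 68 + 0 + 52 + (-16) + 16 = 120.
Column 1: 60 + (-20) + 36 + 12 + 68 = 156.
Column 2: 56 + 32 + (-12) + 44 + 0 = 120.
Column 3: 8 + 64 + 20 + (-24) + 52 = 120.
Column 4: 40 + (-4) + 72 + 28 + (-16) = 120.
Column 5: -8 + 48 + 4 + 24 + 16 = 84.

No — row 4 sums to 84 but row 3 sums to 120.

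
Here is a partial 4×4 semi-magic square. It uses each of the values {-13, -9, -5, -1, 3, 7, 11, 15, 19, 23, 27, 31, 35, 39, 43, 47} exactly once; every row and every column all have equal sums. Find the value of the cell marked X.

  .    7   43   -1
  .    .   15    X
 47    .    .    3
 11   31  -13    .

27

The 16 entries sum to 272, so each line sums to 272/4 = 68.
Row 1 needs 68; the known cells sum to 49, so (1,1) = 19.
Row 4 needs 68; the known cells sum to 29, so (4,4) = 39.
From column 1, 68 − (19 + 47 + 11) gives (2,1) = -9.
From column 3, 68 − (43 + 15 + (-13)) gives (3,3) = 23.
Column 4 needs 68; the known cells sum to 41, so (2,4) = 27.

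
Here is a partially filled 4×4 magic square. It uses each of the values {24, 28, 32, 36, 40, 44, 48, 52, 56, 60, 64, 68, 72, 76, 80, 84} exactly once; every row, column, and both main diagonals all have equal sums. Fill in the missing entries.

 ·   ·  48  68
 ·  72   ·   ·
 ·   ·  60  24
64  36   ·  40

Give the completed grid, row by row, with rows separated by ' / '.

44 56 48 68 / 28 72 32 84 / 80 52 60 24 / 64 36 76 40

The 16 entries sum to 864, so each line sums to 864/4 = 216.
Row 4 needs 216; the known cells sum to 140, so (4,3) = 76.
Column 3 must total 216; the given cells sum to 184, so (2,3) = 32.
Column 4 needs 216; the known cells sum to 132, so (2,4) = 84.
Main diagonal must total 216; the given cells sum to 172, so (1,1) = 44.
Anti-diagonal: 68 + 32 + 64 + ? = 216, so (3,2) = 52.
From row 1, 216 − (44 + 48 + 68) gives (1,2) = 56.
Row 2 must total 216; the given cells sum to 188, so (2,1) = 28.
Row 3 must total 216; the given cells sum to 136, so (3,1) = 80.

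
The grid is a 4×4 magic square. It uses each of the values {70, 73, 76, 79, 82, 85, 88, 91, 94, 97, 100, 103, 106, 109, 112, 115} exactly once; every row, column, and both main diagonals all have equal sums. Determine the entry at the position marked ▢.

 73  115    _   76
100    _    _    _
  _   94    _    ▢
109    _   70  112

The 16 entries sum to 1480, so each line sums to 1480/4 = 370.
From row 1, 370 − (73 + 115 + 76) gives (1,3) = 106.
Row 4 must total 370; the given cells sum to 291, so (4,2) = 79.
The remaining cell in column 1 is (3,1) = 370 − 282 = 88.
From column 2, 370 − (115 + 94 + 79) gives (2,2) = 82.
The remaining cell in main diagonal is (3,3) = 370 − 267 = 103.
From anti-diagonal, 370 − (76 + 94 + 109) gives (2,3) = 91.
Using row 2: 100 + 82 + 91 + ? → (2,4) = 370 − 273 = 97.
From row 3, 370 − (88 + 94 + 103) gives (3,4) = 85.

85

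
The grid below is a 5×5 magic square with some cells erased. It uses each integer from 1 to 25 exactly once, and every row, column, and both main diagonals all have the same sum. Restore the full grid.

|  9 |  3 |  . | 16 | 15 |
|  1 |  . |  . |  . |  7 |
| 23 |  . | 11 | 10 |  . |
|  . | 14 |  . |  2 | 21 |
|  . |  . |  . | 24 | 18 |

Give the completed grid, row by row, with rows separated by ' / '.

9 3 22 16 15 / 1 25 19 13 7 / 23 17 11 10 4 / 20 14 8 2 21 / 12 6 5 24 18

The entries are 1 through 25, which sum to 325, so each line sums to 325/5 = 65.
The remaining cell in row 1 is (1,3) = 65 − 43 = 22.
Using column 4: 16 + 10 + 2 + 24 + ? → (2,4) = 65 − 52 = 13.
Column 5: 15 + 7 + 21 + 18 + ? = 65, so (3,5) = 4.
Main diagonal must total 65; the given cells sum to 40, so (2,2) = 25.
Anti-diagonal must total 65; the given cells sum to 53, so (5,1) = 12.
Row 2 needs 65; the known cells sum to 46, so (2,3) = 19.
Row 3 must total 65; the given cells sum to 48, so (3,2) = 17.
Column 1 needs 65; the known cells sum to 45, so (4,1) = 20.
Using column 2: 3 + 25 + 17 + 14 + ? → (5,2) = 65 − 59 = 6.
Using row 4: 20 + 14 + 2 + 21 + ? → (4,3) = 65 − 57 = 8.
The remaining cell in row 5 is (5,3) = 65 − 60 = 5.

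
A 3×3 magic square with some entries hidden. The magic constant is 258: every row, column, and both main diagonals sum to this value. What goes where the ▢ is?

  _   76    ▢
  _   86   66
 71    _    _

101

The remaining cell in row 2 is (2,1) = 258 − 152 = 106.
Using column 1: 106 + 71 + ? → (1,1) = 258 − 177 = 81.
Column 2 must total 258; the given cells sum to 162, so (3,2) = 96.
Main diagonal: 81 + 86 + ? = 258, so (3,3) = 91.
Anti-diagonal: 86 + 71 + ? = 258, so (1,3) = 101.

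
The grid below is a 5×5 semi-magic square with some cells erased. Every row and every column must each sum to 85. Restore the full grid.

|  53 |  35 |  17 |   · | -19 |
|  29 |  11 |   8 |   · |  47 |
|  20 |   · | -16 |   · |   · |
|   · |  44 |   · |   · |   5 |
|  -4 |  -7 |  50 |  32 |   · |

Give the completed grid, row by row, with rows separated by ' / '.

53 35 17 -1 -19 / 29 11 8 -10 47 / 20 2 -16 41 38 / -13 44 26 23 5 / -4 -7 50 32 14

The remaining cell in row 1 is (1,4) = 85 − 86 = -1.
The remaining cell in row 2 is (2,4) = 85 − 95 = -10.
Row 5 must total 85; the given cells sum to 71, so (5,5) = 14.
Column 1 needs 85; the known cells sum to 98, so (4,1) = -13.
Column 2 must total 85; the given cells sum to 83, so (3,2) = 2.
The remaining cell in column 3 is (4,3) = 85 − 59 = 26.
From column 5, 85 − (-19 + 47 + 5 + 14) gives (3,5) = 38.
Row 3 needs 85; the known cells sum to 44, so (3,4) = 41.
From row 4, 85 − (-13 + 44 + 26 + 5) gives (4,4) = 23.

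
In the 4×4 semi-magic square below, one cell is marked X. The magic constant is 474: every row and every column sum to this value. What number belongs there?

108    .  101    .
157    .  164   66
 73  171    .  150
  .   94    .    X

115

Row 2 must total 474; the given cells sum to 387, so (2,2) = 87.
Row 3 needs 474; the known cells sum to 394, so (3,3) = 80.
Column 1 needs 474; the known cells sum to 338, so (4,1) = 136.
Using column 2: 87 + 171 + 94 + ? → (1,2) = 474 − 352 = 122.
From column 3, 474 − (101 + 164 + 80) gives (4,3) = 129.
The remaining cell in row 1 is (1,4) = 474 − 331 = 143.
Using row 4: 136 + 94 + 129 + ? → (4,4) = 474 − 359 = 115.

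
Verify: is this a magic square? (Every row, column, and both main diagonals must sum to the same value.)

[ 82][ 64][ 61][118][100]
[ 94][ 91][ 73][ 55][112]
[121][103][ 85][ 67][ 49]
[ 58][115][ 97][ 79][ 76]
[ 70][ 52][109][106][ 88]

Yes

Row 1: 82 + 64 + 61 + 118 + 100 = 425.
Row 2: 94 + 91 + 73 + 55 + 112 = 425.
Row 3: 121 + 103 + 85 + 67 + 49 = 425.
Row 4: 58 + 115 + 97 + 79 + 76 = 425.
Row 5: 70 + 52 + 109 + 106 + 88 = 425.
Column 1: 82 + 94 + 121 + 58 + 70 = 425.
Column 2: 64 + 91 + 103 + 115 + 52 = 425.
Column 3: 61 + 73 + 85 + 97 + 109 = 425.
Column 4: 118 + 55 + 67 + 79 + 106 = 425.
Column 5: 100 + 112 + 49 + 76 + 88 = 425.
Main diagonal: 82 + 91 + 85 + 79 + 88 = 425.
Anti-diagonal: 100 + 55 + 85 + 115 + 70 = 425.
All lines sum to 425.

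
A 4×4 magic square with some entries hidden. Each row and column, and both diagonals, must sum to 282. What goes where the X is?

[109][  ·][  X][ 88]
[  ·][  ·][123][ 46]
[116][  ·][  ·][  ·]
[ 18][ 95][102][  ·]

From row 4, 282 − (18 + 95 + 102) gives (4,4) = 67.
Column 1 needs 282; the known cells sum to 243, so (2,1) = 39.
Column 4 must total 282; the given cells sum to 201, so (3,4) = 81.
Anti-diagonal must total 282; the given cells sum to 229, so (3,2) = 53.
Using row 2: 39 + 123 + 46 + ? → (2,2) = 282 − 208 = 74.
Using row 3: 116 + 53 + 81 + ? → (3,3) = 282 − 250 = 32.
From column 2, 282 − (74 + 53 + 95) gives (1,2) = 60.
From column 3, 282 − (123 + 32 + 102) gives (1,3) = 25.

25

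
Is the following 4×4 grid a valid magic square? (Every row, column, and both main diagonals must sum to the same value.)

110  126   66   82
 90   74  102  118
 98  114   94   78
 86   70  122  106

Row 1: 110 + 126 + 66 + 82 = 384.
Row 2: 90 + 74 + 102 + 118 = 384.
Row 3: 98 + 114 + 94 + 78 = 384.
Row 4: 86 + 70 + 122 + 106 = 384.
Column 1: 110 + 90 + 98 + 86 = 384.
Column 2: 126 + 74 + 114 + 70 = 384.
Column 3: 66 + 102 + 94 + 122 = 384.
Column 4: 82 + 118 + 78 + 106 = 384.
Main diagonal: 110 + 74 + 94 + 106 = 384.
Anti-diagonal: 82 + 102 + 114 + 86 = 384.
All lines sum to 384.

Yes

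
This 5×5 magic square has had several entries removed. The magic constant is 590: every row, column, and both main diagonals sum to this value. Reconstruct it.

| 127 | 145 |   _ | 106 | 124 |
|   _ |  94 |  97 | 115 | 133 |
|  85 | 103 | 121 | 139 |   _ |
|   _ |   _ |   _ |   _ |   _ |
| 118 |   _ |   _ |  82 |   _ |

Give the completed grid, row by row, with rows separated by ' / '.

127 145 88 106 124 / 151 94 97 115 133 / 85 103 121 139 142 / 109 112 130 148 91 / 118 136 154 82 100

Using row 1: 127 + 145 + 106 + 124 + ? → (1,3) = 590 − 502 = 88.
Row 2: 94 + 97 + 115 + 133 + ? = 590, so (2,1) = 151.
From row 3, 590 − (85 + 103 + 121 + 139) gives (3,5) = 142.
Using column 1: 127 + 151 + 85 + 118 + ? → (4,1) = 590 − 481 = 109.
Column 4: 106 + 115 + 139 + 82 + ? = 590, so (4,4) = 148.
Main diagonal must total 590; the given cells sum to 490, so (5,5) = 100.
Using anti-diagonal: 124 + 115 + 121 + 118 + ? → (4,2) = 590 − 478 = 112.
The remaining cell in column 2 is (5,2) = 590 − 454 = 136.
From column 5, 590 − (124 + 133 + 142 + 100) gives (4,5) = 91.
The remaining cell in row 4 is (4,3) = 590 − 460 = 130.
Using row 5: 118 + 136 + 82 + 100 + ? → (5,3) = 590 − 436 = 154.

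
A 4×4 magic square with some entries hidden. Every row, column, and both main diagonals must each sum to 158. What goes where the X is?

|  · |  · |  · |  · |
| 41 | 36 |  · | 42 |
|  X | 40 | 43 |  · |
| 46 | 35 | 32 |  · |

37

Row 2: 41 + 36 + 42 + ? = 158, so (2,3) = 39.
Row 4 must total 158; the given cells sum to 113, so (4,4) = 45.
Column 2 needs 158; the known cells sum to 111, so (1,2) = 47.
Using column 3: 39 + 43 + 32 + ? → (1,3) = 158 − 114 = 44.
From main diagonal, 158 − (36 + 43 + 45) gives (1,1) = 34.
Using anti-diagonal: 39 + 40 + 46 + ? → (1,4) = 158 − 125 = 33.
The remaining cell in column 1 is (3,1) = 158 − 121 = 37.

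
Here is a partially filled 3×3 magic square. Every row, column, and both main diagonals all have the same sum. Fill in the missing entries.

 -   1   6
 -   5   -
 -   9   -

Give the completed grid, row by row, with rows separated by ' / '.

8 1 6 / 3 5 7 / 4 9 2

Column 2 is already complete: 1 + 5 + 9 = 15, so that is the magic constant.
Row 1 needs 15; the known cells sum to 7, so (1,1) = 8.
Main diagonal: 8 + 5 + ? = 15, so (3,3) = 2.
Anti-diagonal: 6 + 5 + ? = 15, so (3,1) = 4.
Column 1 must total 15; the given cells sum to 12, so (2,1) = 3.
The remaining cell in column 3 is (2,3) = 15 − 8 = 7.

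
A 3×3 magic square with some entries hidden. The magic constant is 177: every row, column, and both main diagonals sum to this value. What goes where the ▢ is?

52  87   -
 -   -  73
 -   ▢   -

31

Using row 1: 52 + 87 + ? → (1,3) = 177 − 139 = 38.
Column 3: 38 + 73 + ? = 177, so (3,3) = 66.
From main diagonal, 177 − (52 + 66) gives (2,2) = 59.
From anti-diagonal, 177 − (38 + 59) gives (3,1) = 80.
From row 2, 177 − (59 + 73) gives (2,1) = 45.
Using row 3: 80 + 66 + ? → (3,2) = 177 − 146 = 31.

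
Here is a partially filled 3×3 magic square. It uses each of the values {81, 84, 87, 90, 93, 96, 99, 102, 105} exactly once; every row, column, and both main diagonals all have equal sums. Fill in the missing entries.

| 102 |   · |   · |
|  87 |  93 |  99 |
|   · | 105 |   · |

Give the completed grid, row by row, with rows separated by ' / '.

The 9 entries sum to 837, so each line sums to 837/3 = 279.
Column 1: 102 + 87 + ? = 279, so (3,1) = 90.
From column 2, 279 − (93 + 105) gives (1,2) = 81.
Main diagonal: 102 + 93 + ? = 279, so (3,3) = 84.
Anti-diagonal needs 279; the known cells sum to 183, so (1,3) = 96.

102 81 96 / 87 93 99 / 90 105 84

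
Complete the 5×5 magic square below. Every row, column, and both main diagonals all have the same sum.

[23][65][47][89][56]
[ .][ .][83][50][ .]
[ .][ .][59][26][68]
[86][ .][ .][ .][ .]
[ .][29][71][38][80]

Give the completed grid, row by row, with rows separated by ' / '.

23 65 47 89 56 / 74 41 83 50 32 / 35 92 59 26 68 / 86 53 20 77 44 / 62 29 71 38 80

Row 1 is already complete: 23 + 65 + 47 + 89 + 56 = 280, so that is the magic constant.
Using row 5: 29 + 71 + 38 + 80 + ? → (5,1) = 280 − 218 = 62.
The remaining cell in column 3 is (4,3) = 280 − 260 = 20.
The remaining cell in column 4 is (4,4) = 280 − 203 = 77.
Main diagonal: 23 + 59 + 77 + 80 + ? = 280, so (2,2) = 41.
Anti-diagonal: 56 + 50 + 59 + 62 + ? = 280, so (4,2) = 53.
The remaining cell in row 4 is (4,5) = 280 − 236 = 44.
Column 2 needs 280; the known cells sum to 188, so (3,2) = 92.
Using column 5: 56 + 68 + 44 + 80 + ? → (2,5) = 280 − 248 = 32.
From row 2, 280 − (41 + 83 + 50 + 32) gives (2,1) = 74.
Row 3 must total 280; the given cells sum to 245, so (3,1) = 35.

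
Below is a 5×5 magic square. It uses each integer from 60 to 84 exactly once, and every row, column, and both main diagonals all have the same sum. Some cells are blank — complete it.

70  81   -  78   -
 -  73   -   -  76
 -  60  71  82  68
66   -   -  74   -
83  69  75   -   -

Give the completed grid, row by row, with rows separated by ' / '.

70 81 67 78 64 / 62 73 84 65 76 / 79 60 71 82 68 / 66 77 63 74 80 / 83 69 75 61 72

The entries are 60 through 84, which sum to 1800, so each line sums to 1800/5 = 360.
Row 3 must total 360; the given cells sum to 281, so (3,1) = 79.
From column 1, 360 − (70 + 79 + 66 + 83) gives (2,1) = 62.
Using column 2: 81 + 73 + 60 + 69 + ? → (4,2) = 360 − 283 = 77.
From main diagonal, 360 − (70 + 73 + 71 + 74) gives (5,5) = 72.
Using row 5: 83 + 69 + 75 + 72 + ? → (5,4) = 360 − 299 = 61.
From column 4, 360 − (78 + 82 + 74 + 61) gives (2,4) = 65.
Anti-diagonal needs 360; the known cells sum to 296, so (1,5) = 64.
Row 1 needs 360; the known cells sum to 293, so (1,3) = 67.
Using row 2: 62 + 73 + 65 + 76 + ? → (2,3) = 360 − 276 = 84.
Column 3 must total 360; the given cells sum to 297, so (4,3) = 63.
The remaining cell in column 5 is (4,5) = 360 − 280 = 80.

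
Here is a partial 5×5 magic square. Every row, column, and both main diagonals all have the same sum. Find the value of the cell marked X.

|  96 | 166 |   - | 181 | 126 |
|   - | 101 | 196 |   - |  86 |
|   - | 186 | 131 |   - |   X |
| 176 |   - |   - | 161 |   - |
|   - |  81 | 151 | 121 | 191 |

171

Main diagonal is complete and sums to 680; that is the magic constant.
Row 1 needs 680; the known cells sum to 569, so (1,3) = 111.
The remaining cell in row 5 is (5,1) = 680 − 544 = 136.
Column 2: 166 + 101 + 186 + 81 + ? = 680, so (4,2) = 146.
Column 3 needs 680; the known cells sum to 589, so (4,3) = 91.
Anti-diagonal: 126 + 131 + 146 + 136 + ? = 680, so (2,4) = 141.
Row 2: 101 + 196 + 141 + 86 + ? = 680, so (2,1) = 156.
Using row 4: 176 + 146 + 91 + 161 + ? → (4,5) = 680 − 574 = 106.
Using column 1: 96 + 156 + 176 + 136 + ? → (3,1) = 680 − 564 = 116.
The remaining cell in column 4 is (3,4) = 680 − 604 = 76.
Column 5 must total 680; the given cells sum to 509, so (3,5) = 171.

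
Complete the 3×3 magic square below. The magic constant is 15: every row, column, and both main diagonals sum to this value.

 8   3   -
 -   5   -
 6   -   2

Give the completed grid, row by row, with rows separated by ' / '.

8 3 4 / 1 5 9 / 6 7 2

Row 1 needs 15; the known cells sum to 11, so (1,3) = 4.
Row 3 must total 15; the given cells sum to 8, so (3,2) = 7.
Using column 1: 8 + 6 + ? → (2,1) = 15 − 14 = 1.
Column 3: 4 + 2 + ? = 15, so (2,3) = 9.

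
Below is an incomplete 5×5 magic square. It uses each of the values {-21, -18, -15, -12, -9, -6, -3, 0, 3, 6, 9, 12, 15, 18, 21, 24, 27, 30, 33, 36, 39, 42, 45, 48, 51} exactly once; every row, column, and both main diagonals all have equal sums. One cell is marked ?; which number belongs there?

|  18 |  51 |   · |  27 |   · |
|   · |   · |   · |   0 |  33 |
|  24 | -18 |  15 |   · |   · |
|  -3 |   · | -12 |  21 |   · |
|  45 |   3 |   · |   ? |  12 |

-21

The 25 entries sum to 375, so each line sums to 375/5 = 75.
Column 1 needs 75; the known cells sum to 84, so (2,1) = -9.
Main diagonal: 18 + 15 + 21 + 12 + ? = 75, so (2,2) = 9.
Row 2: -9 + 9 + 0 + 33 + ? = 75, so (2,3) = 42.
Using column 2: 51 + 9 + (-18) + 3 + ? → (4,2) = 75 − 45 = 30.
Using anti-diagonal: 0 + 15 + 30 + 45 + ? → (1,5) = 75 − 90 = -15.
Row 1 needs 75; the known cells sum to 81, so (1,3) = -6.
Row 4: -3 + 30 + (-12) + 21 + ? = 75, so (4,5) = 39.
The remaining cell in column 3 is (5,3) = 75 − 39 = 36.
Using column 5: -15 + 33 + 39 + 12 + ? → (3,5) = 75 − 69 = 6.
From row 3, 75 − (24 + (-18) + 15 + 6) gives (3,4) = 48.
Row 5 needs 75; the known cells sum to 96, so (5,4) = -21.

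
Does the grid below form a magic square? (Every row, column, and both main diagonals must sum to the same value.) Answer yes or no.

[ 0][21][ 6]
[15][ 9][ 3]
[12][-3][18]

Row 1: 0 + 21 + 6 = 27.
Row 2: 15 + 9 + 3 = 27.
Row 3: 12 + (-3) + 18 = 27.
Column 1: 0 + 15 + 12 = 27.
Column 2: 21 + 9 + (-3) = 27.
Column 3: 6 + 3 + 18 = 27.
Main diagonal: 0 + 9 + 18 = 27.
Anti-diagonal: 6 + 9 + 12 = 27.
All lines sum to 27.

Yes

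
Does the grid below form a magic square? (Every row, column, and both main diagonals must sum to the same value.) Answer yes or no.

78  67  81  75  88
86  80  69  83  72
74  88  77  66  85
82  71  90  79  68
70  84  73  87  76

Row 1: 78 + 67 + 81 + 75 + 88 = 389.
Row 2: 86 + 80 + 69 + 83 + 72 = 390.
Row 3: 74 + 88 + 77 + 66 + 85 = 390.
Row 4: 82 + 71 + 90 + 79 + 68 = 390.
Row 5: 70 + 84 + 73 + 87 + 76 = 390.
Column 1: 78 + 86 + 74 + 82 + 70 = 390.
Column 2: 67 + 80 + 88 + 71 + 84 = 390.
Column 3: 81 + 69 + 77 + 90 + 73 = 390.
Column 4: 75 + 83 + 66 + 79 + 87 = 390.
Column 5: 88 + 72 + 85 + 68 + 76 = 389.
Main diagonal: 78 + 80 + 77 + 79 + 76 = 390.
Anti-diagonal: 88 + 83 + 77 + 71 + 70 = 389.

No — column 4 sums to 390 but row 1 sums to 389.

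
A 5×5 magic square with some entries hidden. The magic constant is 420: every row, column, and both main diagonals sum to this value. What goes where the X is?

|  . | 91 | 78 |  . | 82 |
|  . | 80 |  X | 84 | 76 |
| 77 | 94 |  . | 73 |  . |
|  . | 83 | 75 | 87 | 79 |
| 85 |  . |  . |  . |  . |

92

Row 4 needs 420; the known cells sum to 324, so (4,1) = 96.
Column 2 must total 420; the given cells sum to 348, so (5,2) = 72.
Anti-diagonal must total 420; the given cells sum to 334, so (3,3) = 86.
From row 3, 420 − (77 + 94 + 86 + 73) gives (3,5) = 90.
Using column 5: 82 + 76 + 90 + 79 + ? → (5,5) = 420 − 327 = 93.
Main diagonal needs 420; the known cells sum to 346, so (1,1) = 74.
Row 1: 74 + 91 + 78 + 82 + ? = 420, so (1,4) = 95.
Using column 1: 74 + 77 + 96 + 85 + ? → (2,1) = 420 − 332 = 88.
Using column 4: 95 + 84 + 73 + 87 + ? → (5,4) = 420 − 339 = 81.
From row 2, 420 − (88 + 80 + 84 + 76) gives (2,3) = 92.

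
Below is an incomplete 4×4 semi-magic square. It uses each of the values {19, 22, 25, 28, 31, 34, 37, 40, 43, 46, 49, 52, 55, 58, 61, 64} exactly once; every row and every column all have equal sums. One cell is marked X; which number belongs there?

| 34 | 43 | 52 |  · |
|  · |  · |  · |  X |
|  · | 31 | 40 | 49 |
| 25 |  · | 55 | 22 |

58

The 16 entries sum to 664, so each line sums to 664/4 = 166.
Using row 1: 34 + 43 + 52 + ? → (1,4) = 166 − 129 = 37.
Row 3 needs 166; the known cells sum to 120, so (3,1) = 46.
From row 4, 166 − (25 + 55 + 22) gives (4,2) = 64.
From column 1, 166 − (34 + 46 + 25) gives (2,1) = 61.
Column 2: 43 + 31 + 64 + ? = 166, so (2,2) = 28.
The remaining cell in column 3 is (2,3) = 166 − 147 = 19.
Using column 4: 37 + 49 + 22 + ? → (2,4) = 166 − 108 = 58.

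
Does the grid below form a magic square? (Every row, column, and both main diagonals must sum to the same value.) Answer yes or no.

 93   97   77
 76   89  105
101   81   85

Row 1: 93 + 97 + 77 = 267.
Row 2: 76 + 89 + 105 = 270.
Row 3: 101 + 81 + 85 = 267.
Column 1: 93 + 76 + 101 = 270.
Column 2: 97 + 89 + 81 = 267.
Column 3: 77 + 105 + 85 = 267.
Main diagonal: 93 + 89 + 85 = 267.
Anti-diagonal: 77 + 89 + 101 = 267.

No — main diagonal sums to 267 but row 2 sums to 270.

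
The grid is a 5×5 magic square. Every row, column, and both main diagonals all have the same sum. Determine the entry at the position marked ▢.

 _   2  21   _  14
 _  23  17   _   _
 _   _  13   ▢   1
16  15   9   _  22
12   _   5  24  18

7

Column 3 is complete and sums to 65; that is the magic constant.
The remaining cell in row 4 is (4,4) = 65 − 62 = 3.
From row 5, 65 − (12 + 5 + 24 + 18) gives (5,2) = 6.
Column 2 must total 65; the given cells sum to 46, so (3,2) = 19.
Column 5 must total 65; the given cells sum to 55, so (2,5) = 10.
Using main diagonal: 23 + 13 + 3 + 18 + ? → (1,1) = 65 − 57 = 8.
Anti-diagonal must total 65; the given cells sum to 54, so (2,4) = 11.
Row 1: 8 + 2 + 21 + 14 + ? = 65, so (1,4) = 20.
Row 2 needs 65; the known cells sum to 61, so (2,1) = 4.
The remaining cell in column 1 is (3,1) = 65 − 40 = 25.
Column 4 needs 65; the known cells sum to 58, so (3,4) = 7.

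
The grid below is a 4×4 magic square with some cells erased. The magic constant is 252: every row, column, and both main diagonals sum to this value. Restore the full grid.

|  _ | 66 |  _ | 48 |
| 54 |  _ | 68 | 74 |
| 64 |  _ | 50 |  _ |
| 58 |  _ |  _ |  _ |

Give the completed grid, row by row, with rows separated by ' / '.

Using row 2: 54 + 68 + 74 + ? → (2,2) = 252 − 196 = 56.
Using column 1: 54 + 64 + 58 + ? → (1,1) = 252 − 176 = 76.
Main diagonal must total 252; the given cells sum to 182, so (4,4) = 70.
Anti-diagonal must total 252; the given cells sum to 174, so (3,2) = 78.
Row 1 needs 252; the known cells sum to 190, so (1,3) = 62.
Row 3 must total 252; the given cells sum to 192, so (3,4) = 60.
From column 2, 252 − (66 + 56 + 78) gives (4,2) = 52.
Using column 3: 62 + 68 + 50 + ? → (4,3) = 252 − 180 = 72.

76 66 62 48 / 54 56 68 74 / 64 78 50 60 / 58 52 72 70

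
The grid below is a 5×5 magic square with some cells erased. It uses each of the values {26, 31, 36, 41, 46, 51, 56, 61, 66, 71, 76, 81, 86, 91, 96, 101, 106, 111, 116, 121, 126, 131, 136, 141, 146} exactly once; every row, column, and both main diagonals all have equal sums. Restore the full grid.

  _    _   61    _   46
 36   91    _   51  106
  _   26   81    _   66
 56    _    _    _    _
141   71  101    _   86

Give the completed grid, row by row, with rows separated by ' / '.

76 131 61 116 46 / 36 91 146 51 106 / 121 26 81 136 66 / 56 111 41 96 126 / 141 71 101 31 86

The 25 entries sum to 2150, so each line sums to 2150/5 = 430.
Row 2 needs 430; the known cells sum to 284, so (2,3) = 146.
Using row 5: 141 + 71 + 101 + 86 + ? → (5,4) = 430 − 399 = 31.
Using column 3: 61 + 146 + 81 + 101 + ? → (4,3) = 430 − 389 = 41.
The remaining cell in column 5 is (4,5) = 430 − 304 = 126.
The remaining cell in anti-diagonal is (4,2) = 430 − 319 = 111.
The remaining cell in row 4 is (4,4) = 430 − 334 = 96.
Column 2 must total 430; the given cells sum to 299, so (1,2) = 131.
Using main diagonal: 91 + 81 + 96 + 86 + ? → (1,1) = 430 − 354 = 76.
Using row 1: 76 + 131 + 61 + 46 + ? → (1,4) = 430 − 314 = 116.
From column 1, 430 − (76 + 36 + 56 + 141) gives (3,1) = 121.
From column 4, 430 − (116 + 51 + 96 + 31) gives (3,4) = 136.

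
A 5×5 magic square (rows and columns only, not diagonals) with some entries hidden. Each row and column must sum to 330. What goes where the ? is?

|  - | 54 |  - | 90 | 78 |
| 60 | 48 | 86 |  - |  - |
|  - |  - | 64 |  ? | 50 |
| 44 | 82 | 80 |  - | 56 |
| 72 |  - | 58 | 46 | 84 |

52

Row 4: 44 + 82 + 80 + 56 + ? = 330, so (4,4) = 68.
Row 5 must total 330; the given cells sum to 260, so (5,2) = 70.
The remaining cell in column 2 is (3,2) = 330 − 254 = 76.
From column 3, 330 − (86 + 64 + 80 + 58) gives (1,3) = 42.
The remaining cell in column 5 is (2,5) = 330 − 268 = 62.
Using row 1: 54 + 42 + 90 + 78 + ? → (1,1) = 330 − 264 = 66.
Using row 2: 60 + 48 + 86 + 62 + ? → (2,4) = 330 − 256 = 74.
Column 1 must total 330; the given cells sum to 242, so (3,1) = 88.
Using column 4: 90 + 74 + 68 + 46 + ? → (3,4) = 330 − 278 = 52.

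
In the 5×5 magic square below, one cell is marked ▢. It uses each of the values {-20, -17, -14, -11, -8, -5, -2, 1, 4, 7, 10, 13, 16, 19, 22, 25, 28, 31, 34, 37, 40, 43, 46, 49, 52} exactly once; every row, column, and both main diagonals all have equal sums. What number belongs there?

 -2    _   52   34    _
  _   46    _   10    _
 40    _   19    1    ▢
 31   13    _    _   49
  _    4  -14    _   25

The 25 entries sum to 400, so each line sums to 400/5 = 80.
Main diagonal must total 80; the given cells sum to 88, so (4,4) = -8.
Using row 4: 31 + 13 + (-8) + 49 + ? → (4,3) = 80 − 85 = -5.
Column 3 needs 80; the known cells sum to 52, so (2,3) = 28.
From column 4, 80 − (34 + 10 + 1 + (-8)) gives (5,4) = 43.
Row 5 must total 80; the given cells sum to 58, so (5,1) = 22.
Column 1 must total 80; the given cells sum to 91, so (2,1) = -11.
The remaining cell in anti-diagonal is (1,5) = 80 − 64 = 16.
From row 1, 80 − (-2 + 52 + 34 + 16) gives (1,2) = -20.
From row 2, 80 − (-11 + 46 + 28 + 10) gives (2,5) = 7.
Column 2 needs 80; the known cells sum to 43, so (3,2) = 37.
Column 5 needs 80; the known cells sum to 97, so (3,5) = -17.

-17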